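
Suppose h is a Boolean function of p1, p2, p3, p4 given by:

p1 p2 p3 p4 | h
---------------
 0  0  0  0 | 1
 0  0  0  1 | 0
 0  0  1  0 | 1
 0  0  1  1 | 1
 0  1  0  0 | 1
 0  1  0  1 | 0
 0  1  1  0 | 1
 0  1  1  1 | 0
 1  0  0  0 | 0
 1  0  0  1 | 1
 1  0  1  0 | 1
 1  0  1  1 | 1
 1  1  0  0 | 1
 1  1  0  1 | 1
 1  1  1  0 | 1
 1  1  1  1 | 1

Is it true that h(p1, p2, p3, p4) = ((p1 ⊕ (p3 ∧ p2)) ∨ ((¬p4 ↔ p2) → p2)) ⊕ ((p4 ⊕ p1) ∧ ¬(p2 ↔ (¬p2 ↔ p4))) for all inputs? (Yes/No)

Evaluate ((p1 ⊕ (p3 ∧ p2)) ∨ ((¬p4 ↔ p2) → p2)) ⊕ ((p4 ⊕ p1) ∧ ¬(p2 ↔ (¬p2 ↔ p4))) on each row and compare to h:
  p1=0, p2=0, p3=0, p4=0: formula gives 1, h = 1 ✓
  p1=0, p2=0, p3=0, p4=1: formula gives 1, but h = 0 ✗
Since they disagree at (0,0,0,1), the expression is not a correct formula for h.

No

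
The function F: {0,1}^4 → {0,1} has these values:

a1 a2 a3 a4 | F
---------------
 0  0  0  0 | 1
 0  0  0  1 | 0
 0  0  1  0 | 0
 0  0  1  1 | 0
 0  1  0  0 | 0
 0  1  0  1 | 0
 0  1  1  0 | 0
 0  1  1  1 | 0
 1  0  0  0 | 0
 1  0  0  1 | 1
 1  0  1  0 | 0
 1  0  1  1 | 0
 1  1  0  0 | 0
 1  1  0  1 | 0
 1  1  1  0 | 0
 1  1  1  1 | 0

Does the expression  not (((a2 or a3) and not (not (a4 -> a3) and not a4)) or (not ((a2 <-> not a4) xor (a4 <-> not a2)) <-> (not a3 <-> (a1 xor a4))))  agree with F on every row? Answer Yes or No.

Yes

Check the formula against F row by row:
  a1=0, a2=0, a3=0, a4=0: formula gives 1, F = 1 ✓
  a1=0, a2=0, a3=0, a4=1: formula gives 0, F = 0 ✓
  a1=0, a2=0, a3=1, a4=0: formula gives 0, F = 0 ✓
  a1=0, a2=0, a3=1, a4=1: formula gives 0, F = 0 ✓
  …and likewise for the remaining 12 rows.
Every row agrees, so the formula is equivalent.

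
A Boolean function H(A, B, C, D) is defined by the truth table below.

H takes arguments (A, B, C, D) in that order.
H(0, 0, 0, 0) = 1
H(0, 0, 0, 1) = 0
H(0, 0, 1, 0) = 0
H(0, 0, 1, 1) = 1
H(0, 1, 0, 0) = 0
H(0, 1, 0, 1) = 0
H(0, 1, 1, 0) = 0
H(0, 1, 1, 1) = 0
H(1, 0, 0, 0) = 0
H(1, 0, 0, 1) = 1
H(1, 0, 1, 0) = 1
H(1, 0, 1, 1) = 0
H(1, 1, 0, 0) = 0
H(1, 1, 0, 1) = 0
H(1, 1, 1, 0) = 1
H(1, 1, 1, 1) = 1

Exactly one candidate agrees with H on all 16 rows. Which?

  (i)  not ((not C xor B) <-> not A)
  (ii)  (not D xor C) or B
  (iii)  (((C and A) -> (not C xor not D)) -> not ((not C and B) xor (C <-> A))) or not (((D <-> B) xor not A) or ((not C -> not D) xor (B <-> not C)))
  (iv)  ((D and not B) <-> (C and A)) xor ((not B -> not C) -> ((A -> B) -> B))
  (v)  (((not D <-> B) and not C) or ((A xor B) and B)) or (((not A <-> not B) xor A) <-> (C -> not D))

iv

(i) fails at (0,0,0,0): the formula yields 0, H is 1.
(ii) fails at (0,1,0,0): the formula yields 1, H is 0.
(iii) fails at (0,0,0,0): the formula yields 0, H is 1.
(v) fails at (0,0,0,1): the formula yields 1, H is 0.
Only (iv) survives; checking it on all 16 rows confirms it matches H.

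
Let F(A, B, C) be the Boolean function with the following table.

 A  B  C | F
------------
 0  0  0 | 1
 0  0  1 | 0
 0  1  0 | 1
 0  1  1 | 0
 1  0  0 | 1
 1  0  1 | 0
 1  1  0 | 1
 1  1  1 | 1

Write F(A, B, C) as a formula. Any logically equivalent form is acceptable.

There are just 3 zero rows: (0,0,1), (0,1,1), (1,0,1). Their minterms are ¬A·¬B·C, ¬A·B·C, A·¬B·C; the OR of those covers precisely the 0-outputs, and negating it yields F.

F(A, B, C) = ¬((((¬A ∧ ¬B) ∧ C) ∨ ((¬A ∧ B) ∧ C)) ∨ ((A ∧ ¬B) ∧ C))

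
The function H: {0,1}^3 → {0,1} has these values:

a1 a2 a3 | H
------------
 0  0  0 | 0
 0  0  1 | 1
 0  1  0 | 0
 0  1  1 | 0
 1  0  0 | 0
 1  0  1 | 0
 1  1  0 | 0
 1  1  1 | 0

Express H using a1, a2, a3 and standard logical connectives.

Only row (0,0,1) gives 1. That row's minterm ¬a1·¬a2·a3 is H directly.

H(a1, a2, a3) = (NOT a1 AND NOT a2) AND a3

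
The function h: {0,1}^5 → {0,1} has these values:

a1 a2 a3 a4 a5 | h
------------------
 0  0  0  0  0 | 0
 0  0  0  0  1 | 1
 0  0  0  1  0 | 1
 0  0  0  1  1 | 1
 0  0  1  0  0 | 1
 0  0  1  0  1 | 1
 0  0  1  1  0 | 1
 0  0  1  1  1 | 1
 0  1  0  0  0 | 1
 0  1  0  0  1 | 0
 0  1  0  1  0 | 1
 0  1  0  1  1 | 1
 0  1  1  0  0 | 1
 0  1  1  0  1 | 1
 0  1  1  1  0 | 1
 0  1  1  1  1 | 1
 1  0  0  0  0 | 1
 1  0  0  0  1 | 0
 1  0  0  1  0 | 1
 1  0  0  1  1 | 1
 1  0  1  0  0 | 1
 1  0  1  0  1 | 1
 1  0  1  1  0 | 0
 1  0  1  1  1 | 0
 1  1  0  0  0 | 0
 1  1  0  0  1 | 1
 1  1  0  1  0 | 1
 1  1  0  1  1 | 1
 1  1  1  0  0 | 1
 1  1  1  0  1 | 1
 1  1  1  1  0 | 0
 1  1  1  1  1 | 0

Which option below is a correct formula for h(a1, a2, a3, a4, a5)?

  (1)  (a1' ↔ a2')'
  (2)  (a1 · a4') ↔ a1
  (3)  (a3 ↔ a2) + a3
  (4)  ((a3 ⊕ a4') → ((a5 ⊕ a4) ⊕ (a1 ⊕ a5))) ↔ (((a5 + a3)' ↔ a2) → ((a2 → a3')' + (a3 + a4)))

(1): at (0,0,0,0,1) it gives 0, but h = 1 — eliminated.
(2): at (0,0,0,0,0) it gives 1, but h = 0 — eliminated.
(3): at (0,0,0,0,0) it gives 1, but h = 0 — eliminated.
Only (4) survives; checking it on all 32 rows confirms it matches h.

4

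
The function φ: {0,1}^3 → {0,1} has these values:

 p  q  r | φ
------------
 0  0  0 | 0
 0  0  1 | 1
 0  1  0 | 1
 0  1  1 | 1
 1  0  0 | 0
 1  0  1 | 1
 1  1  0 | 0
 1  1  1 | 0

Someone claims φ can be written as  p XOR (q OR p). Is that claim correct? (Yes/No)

Check the formula against φ row by row:
  p=0, q=0, r=0: formula gives 0, φ = 0 ✓
  p=0, q=0, r=1: formula gives 0, but φ = 1 ✗
Since they disagree at (0,0,1), the expression is not a correct formula for φ.

No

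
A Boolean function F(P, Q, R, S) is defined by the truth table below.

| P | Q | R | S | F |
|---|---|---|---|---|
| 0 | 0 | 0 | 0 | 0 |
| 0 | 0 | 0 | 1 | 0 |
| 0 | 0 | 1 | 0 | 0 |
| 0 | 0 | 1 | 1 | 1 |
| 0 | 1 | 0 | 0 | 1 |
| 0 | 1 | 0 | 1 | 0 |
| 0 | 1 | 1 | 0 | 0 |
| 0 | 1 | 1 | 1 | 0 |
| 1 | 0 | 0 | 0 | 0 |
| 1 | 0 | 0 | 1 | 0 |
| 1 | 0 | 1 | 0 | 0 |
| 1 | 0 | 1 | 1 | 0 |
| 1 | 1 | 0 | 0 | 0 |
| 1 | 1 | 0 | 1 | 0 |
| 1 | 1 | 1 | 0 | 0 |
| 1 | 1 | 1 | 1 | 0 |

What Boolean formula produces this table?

F(P, Q, R, S) = (((not P and not Q) and R) and S) or (((not P and Q) and not R) and not S)

The 1-rows are (0,0,1,1), (0,1,0,0). Each contributes one minterm — ¬P·¬Q·R·S; ¬P·Q·¬R·¬S — and their disjunction is a sum-of-products form of F.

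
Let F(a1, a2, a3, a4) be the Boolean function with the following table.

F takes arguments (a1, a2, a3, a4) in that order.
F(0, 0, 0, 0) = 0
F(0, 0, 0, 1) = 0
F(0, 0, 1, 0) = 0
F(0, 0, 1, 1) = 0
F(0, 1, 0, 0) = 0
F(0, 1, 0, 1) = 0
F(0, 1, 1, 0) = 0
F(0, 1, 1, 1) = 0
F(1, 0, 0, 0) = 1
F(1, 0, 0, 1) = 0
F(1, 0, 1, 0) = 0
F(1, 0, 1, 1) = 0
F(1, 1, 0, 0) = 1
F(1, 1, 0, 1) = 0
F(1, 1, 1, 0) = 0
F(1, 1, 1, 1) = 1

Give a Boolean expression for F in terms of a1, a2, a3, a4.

F(a1, a2, a3, a4) = ((((a1 & ~a2) & ~a3) & ~a4) | (((a1 & a2) & ~a3) & ~a4)) | (((a1 & a2) & a3) & a4)

Collect the rows where F=1 — (1,0,0,0), (1,1,0,0), (1,1,1,1) — and write one minterm per row: a1·¬a2·¬a3·¬a4, a1·a2·¬a3·¬a4, a1·a2·a3·a4. Their union (logical OR) reproduces the table exactly.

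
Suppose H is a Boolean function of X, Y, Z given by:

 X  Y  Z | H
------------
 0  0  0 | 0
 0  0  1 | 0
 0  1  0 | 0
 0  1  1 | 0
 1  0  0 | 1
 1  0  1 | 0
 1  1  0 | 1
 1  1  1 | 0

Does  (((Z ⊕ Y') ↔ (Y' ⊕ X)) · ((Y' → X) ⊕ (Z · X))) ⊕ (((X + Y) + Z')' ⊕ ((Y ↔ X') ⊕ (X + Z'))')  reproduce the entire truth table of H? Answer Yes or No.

Check the formula against H row by row:
  X=0, Y=0, Z=0: formula gives 0, H = 0 ✓
  X=0, Y=0, Z=1: formula gives 0, H = 0 ✓
  X=0, Y=1, Z=0: formula gives 0, H = 0 ✓
  X=0, Y=1, Z=1: formula gives 0, H = 0 ✓
  X=1, Y=0, Z=0: formula gives 1, H = 1 ✓
  X=1, Y=0, Z=1: formula gives 1, but H = 0 ✗
Row (1,0,1) is a counterexample, so the formula is not equivalent to H.

No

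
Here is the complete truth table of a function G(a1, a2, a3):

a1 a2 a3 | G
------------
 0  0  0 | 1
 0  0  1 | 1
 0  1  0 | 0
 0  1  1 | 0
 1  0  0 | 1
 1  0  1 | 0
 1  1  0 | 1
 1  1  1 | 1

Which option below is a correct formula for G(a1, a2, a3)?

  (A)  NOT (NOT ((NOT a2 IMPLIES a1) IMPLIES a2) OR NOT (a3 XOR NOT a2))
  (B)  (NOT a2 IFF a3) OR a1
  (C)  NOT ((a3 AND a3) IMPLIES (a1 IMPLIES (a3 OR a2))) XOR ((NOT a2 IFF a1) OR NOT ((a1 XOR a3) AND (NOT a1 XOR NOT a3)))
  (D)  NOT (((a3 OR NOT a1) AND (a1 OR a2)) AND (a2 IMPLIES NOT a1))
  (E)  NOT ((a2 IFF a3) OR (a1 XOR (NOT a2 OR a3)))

D

(A): at (0,0,1) it gives 0, but G = 1 — eliminated.
(B): at (0,0,0) it gives 0, but G = 1 — eliminated.
(C): at (0,0,1) it gives 0, but G = 1 — eliminated.
(E): at (0,0,0) it gives 0, but G = 1 — eliminated.
(D) is the remaining candidate, and it agrees with G on all 8 inputs.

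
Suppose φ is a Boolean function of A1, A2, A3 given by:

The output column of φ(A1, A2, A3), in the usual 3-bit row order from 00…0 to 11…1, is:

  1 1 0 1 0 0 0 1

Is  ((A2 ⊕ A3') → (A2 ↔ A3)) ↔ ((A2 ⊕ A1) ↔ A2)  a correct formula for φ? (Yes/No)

Check the formula against φ row by row:
  A1=0, A2=0, A3=0: formula gives 1, φ = 1 ✓
  A1=0, A2=0, A3=1: formula gives 1, φ = 1 ✓
  A1=0, A2=1, A3=0: formula gives 1, but φ = 0 ✗
Since they disagree at (0,1,0), the expression is not a correct formula for φ.

No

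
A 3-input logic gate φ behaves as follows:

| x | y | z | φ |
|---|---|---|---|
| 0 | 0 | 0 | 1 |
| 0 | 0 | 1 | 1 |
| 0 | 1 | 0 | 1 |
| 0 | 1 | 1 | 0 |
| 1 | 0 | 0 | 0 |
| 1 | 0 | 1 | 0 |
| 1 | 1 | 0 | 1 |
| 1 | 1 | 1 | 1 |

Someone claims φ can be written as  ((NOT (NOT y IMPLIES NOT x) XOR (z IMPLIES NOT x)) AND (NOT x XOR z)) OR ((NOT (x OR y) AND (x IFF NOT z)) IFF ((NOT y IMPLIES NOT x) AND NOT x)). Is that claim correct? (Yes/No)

Check the formula against φ row by row:
  x=0, y=0, z=0: formula gives 1, φ = 1 ✓
  x=0, y=0, z=1: formula gives 1, φ = 1 ✓
  x=0, y=1, z=0: formula gives 1, φ = 1 ✓
  x=0, y=1, z=1: formula gives 0, φ = 0 ✓
  x=1, y=0, z=0: formula gives 1, but φ = 0 ✗
Row (1,0,0) is a counterexample, so the formula is not equivalent to φ.

No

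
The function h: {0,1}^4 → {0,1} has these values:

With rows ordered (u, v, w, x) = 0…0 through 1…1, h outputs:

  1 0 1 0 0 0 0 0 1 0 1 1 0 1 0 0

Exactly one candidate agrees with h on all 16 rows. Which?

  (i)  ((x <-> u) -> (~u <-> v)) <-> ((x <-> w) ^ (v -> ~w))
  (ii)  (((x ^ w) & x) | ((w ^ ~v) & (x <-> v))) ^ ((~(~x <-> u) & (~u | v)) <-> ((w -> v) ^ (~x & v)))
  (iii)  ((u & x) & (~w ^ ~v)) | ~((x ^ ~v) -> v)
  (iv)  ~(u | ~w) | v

(i) disagrees with h on (0,0,0,1) (formula → 1, table → 0); rule it out.
(ii) disagrees with h on (0,0,0,0) (formula → 0, table → 1); rule it out.
(iv) disagrees with h on (0,0,0,0) (formula → 0, table → 1); rule it out.
That leaves (iii). Evaluating it on every row reproduces the table of h exactly.

iii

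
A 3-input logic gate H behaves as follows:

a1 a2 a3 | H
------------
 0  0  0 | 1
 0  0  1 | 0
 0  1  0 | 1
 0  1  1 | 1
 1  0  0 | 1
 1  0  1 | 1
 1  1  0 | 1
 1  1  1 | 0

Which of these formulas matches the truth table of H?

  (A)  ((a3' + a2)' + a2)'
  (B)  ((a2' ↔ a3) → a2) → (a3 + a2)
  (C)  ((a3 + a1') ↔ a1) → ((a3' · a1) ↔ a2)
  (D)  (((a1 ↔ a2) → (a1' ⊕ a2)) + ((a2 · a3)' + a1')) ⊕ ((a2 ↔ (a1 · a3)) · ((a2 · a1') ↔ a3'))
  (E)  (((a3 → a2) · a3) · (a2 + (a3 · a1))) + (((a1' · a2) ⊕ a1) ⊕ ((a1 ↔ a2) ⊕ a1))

(A) fails at (0,1,0): the formula yields 0, H is 1.
(B) fails at (0,0,0): the formula yields 0, H is 1.
(C) fails at (0,0,1): the formula yields 1, H is 0.
(E) fails at (0,0,1): the formula yields 1, H is 0.
That leaves (D). Evaluating it on every row reproduces the table of H exactly.

D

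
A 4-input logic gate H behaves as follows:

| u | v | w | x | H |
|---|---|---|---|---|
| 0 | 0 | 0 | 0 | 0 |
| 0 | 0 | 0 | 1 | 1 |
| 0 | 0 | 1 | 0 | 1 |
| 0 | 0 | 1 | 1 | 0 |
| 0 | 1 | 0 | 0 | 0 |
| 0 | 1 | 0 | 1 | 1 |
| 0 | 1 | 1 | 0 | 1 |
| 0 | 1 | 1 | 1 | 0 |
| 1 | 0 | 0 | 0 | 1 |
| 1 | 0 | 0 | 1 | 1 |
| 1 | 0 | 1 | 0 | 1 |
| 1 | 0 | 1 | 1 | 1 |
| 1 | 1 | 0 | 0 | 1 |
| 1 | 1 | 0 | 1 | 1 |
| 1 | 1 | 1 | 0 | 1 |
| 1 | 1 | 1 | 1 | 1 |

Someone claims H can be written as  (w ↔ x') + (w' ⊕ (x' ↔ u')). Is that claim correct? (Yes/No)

Check the formula against H row by row:
  u=0, v=0, w=0, x=0: formula gives 0, H = 0 ✓
  u=0, v=0, w=0, x=1: formula gives 1, H = 1 ✓
  u=0, v=0, w=1, x=0: formula gives 1, H = 1 ✓
  u=0, v=0, w=1, x=1: formula gives 0, H = 0 ✓
  …and likewise for the remaining 12 rows.
All 16 rows match — the expression computes H exactly.

Yes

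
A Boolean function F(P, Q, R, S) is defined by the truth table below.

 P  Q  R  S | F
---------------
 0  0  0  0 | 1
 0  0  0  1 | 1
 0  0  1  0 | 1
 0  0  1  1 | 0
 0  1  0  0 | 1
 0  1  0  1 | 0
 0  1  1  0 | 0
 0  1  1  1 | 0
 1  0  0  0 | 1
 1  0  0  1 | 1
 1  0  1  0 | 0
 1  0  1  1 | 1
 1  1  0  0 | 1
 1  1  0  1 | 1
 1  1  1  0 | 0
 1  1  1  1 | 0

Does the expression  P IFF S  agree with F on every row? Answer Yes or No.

Test each input against both F and the formula:
  P=0, Q=0, R=0, S=0: formula gives 1, F = 1 ✓
  P=0, Q=0, R=0, S=1: formula gives 0, but F = 1 ✗
Row (0,0,0,1) is a counterexample, so the formula is not equivalent to F.

No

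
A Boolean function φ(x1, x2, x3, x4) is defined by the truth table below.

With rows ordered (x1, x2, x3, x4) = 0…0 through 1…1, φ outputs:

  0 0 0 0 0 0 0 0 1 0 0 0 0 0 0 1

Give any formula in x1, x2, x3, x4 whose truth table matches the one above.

Collect the rows where φ=1 — (1,0,0,0), (1,1,1,1) — and write one minterm per row: x1·¬x2·¬x3·¬x4, x1·x2·x3·x4. Their union (logical OR) reproduces the table exactly.

φ(x1, x2, x3, x4) = (((x1 & ~x2) & ~x3) & ~x4) | (((x1 & x2) & x3) & x4)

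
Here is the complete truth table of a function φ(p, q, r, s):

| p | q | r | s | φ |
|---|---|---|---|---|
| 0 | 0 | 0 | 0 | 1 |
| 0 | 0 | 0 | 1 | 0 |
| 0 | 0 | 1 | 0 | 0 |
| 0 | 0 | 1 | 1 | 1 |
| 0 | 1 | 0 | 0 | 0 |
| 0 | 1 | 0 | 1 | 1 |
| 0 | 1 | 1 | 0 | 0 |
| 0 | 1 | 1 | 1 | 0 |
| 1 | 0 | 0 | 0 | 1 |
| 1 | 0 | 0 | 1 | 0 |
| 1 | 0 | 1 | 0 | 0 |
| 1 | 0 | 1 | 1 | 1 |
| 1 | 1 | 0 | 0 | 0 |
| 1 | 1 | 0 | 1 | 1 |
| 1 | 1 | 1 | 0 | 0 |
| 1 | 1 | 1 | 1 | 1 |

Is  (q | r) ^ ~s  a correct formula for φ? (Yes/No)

No

Test each input against both φ and the formula:
  p=0, q=0, r=0, s=0: formula gives 1, φ = 1 ✓
  p=0, q=0, r=0, s=1: formula gives 0, φ = 0 ✓
  p=0, q=0, r=1, s=0: formula gives 0, φ = 0 ✓
  p=0, q=0, r=1, s=1: formula gives 1, φ = 1 ✓
  …
  p=0, q=1, r=1, s=1: formula gives 1, but φ = 0 ✗
Since they disagree at (0,1,1,1), the expression is not a correct formula for φ.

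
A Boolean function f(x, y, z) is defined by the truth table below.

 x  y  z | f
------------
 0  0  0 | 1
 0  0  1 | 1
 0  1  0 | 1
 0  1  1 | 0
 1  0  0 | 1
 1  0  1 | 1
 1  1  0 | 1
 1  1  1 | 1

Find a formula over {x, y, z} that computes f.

f(x, y, z) = ¬((¬x ∧ y) ∧ z)

f is 0 on exactly one input, (0,1,1), whose minterm is ¬x·y·z. So f is the negation of that single conjunction.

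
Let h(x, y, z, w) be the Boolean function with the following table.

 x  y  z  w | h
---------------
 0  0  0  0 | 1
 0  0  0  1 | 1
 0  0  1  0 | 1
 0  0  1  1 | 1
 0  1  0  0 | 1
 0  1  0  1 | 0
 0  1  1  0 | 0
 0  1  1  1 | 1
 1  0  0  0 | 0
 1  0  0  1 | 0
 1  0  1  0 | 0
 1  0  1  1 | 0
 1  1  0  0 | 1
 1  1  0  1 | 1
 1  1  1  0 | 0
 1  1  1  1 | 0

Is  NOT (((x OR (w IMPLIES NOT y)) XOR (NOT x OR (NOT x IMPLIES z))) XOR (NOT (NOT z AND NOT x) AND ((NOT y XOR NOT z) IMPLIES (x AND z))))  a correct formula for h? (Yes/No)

Check the formula against h row by row:
  x=0, y=0, z=0, w=0: formula gives 1, h = 1 ✓
  x=0, y=0, z=0, w=1: formula gives 1, h = 1 ✓
  x=0, y=0, z=1, w=0: formula gives 1, h = 1 ✓
  x=0, y=0, z=1, w=1: formula gives 1, h = 1 ✓
  … (the remaining 12 rows also agree.)
No disagreement on any input; they are logically equivalent.

Yes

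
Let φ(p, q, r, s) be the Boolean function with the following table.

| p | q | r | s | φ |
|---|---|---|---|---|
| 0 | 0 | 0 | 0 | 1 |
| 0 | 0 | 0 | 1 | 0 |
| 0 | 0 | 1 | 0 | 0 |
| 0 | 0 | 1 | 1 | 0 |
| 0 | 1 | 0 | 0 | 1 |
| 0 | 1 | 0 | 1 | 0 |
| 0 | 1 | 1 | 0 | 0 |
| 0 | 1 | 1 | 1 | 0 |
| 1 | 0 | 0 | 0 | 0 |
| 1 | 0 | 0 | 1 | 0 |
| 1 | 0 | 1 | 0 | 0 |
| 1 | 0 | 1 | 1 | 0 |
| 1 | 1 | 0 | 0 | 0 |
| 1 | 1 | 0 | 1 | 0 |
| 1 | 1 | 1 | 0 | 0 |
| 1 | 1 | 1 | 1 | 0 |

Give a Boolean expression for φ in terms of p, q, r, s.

Collect the rows where φ=1 — (0,0,0,0), (0,1,0,0) — and write one minterm per row: ¬p·¬q·¬r·¬s, ¬p·q·¬r·¬s. Their union (logical OR) reproduces the table exactly.

φ(p, q, r, s) = (((¬p ∧ ¬q) ∧ ¬r) ∧ ¬s) ∨ (((¬p ∧ q) ∧ ¬r) ∧ ¬s)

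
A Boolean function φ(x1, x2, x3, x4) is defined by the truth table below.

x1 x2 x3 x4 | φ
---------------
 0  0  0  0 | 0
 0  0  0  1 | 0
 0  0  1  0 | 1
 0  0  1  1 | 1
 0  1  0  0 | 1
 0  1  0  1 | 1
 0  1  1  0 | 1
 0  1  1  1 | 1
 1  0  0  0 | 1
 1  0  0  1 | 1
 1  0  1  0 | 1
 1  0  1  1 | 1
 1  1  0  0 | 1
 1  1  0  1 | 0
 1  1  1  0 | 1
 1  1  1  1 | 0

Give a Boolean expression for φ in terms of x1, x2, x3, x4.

φ(x1, x2, x3, x4) = NOT ((((((NOT x1 AND NOT x2) AND NOT x3) AND NOT x4) OR (((NOT x1 AND NOT x2) AND NOT x3) AND x4)) OR (((x1 AND x2) AND NOT x3) AND x4)) OR (((x1 AND x2) AND x3) AND x4))

φ is 0 on only 4 rows — (0,0,0,0), (0,0,0,1), (1,1,0,1), (1,1,1,1). Writing each as a minterm (¬x1·¬x2·¬x3·¬x4, ¬x1·¬x2·¬x3·x4, x1·x2·¬x3·x4, x1·x2·x3·x4) and OR-ing them characterizes exactly where φ=0, so φ is the negation of that disjunction.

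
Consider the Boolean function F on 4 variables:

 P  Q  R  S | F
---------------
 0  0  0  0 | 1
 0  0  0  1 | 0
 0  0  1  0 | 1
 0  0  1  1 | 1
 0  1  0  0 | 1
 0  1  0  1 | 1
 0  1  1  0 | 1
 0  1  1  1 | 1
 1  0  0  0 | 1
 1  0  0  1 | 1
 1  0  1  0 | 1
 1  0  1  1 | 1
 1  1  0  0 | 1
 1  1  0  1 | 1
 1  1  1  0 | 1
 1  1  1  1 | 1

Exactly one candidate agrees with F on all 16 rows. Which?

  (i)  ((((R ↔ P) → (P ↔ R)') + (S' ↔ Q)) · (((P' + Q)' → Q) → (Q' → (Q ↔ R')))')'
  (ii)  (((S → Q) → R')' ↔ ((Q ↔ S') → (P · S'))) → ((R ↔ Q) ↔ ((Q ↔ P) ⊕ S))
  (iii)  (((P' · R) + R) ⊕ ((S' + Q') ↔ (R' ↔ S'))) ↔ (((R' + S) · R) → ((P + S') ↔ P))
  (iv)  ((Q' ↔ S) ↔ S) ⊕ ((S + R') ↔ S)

i

(ii): at (0,0,1,0) it gives 0, but F = 1 — eliminated.
(iii): at (0,0,1,1) it gives 0, but F = 1 — eliminated.
(iv): at (0,0,1,0) it gives 0, but F = 1 — eliminated.
(i) is the remaining candidate, and it agrees with F on all 16 inputs.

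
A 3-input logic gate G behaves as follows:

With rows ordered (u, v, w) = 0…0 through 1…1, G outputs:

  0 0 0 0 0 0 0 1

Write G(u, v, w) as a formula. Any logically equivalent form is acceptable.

Only row (1,1,1) gives 1. That row's minterm u·v·w is G directly.

G(u, v, w) = (u AND v) AND w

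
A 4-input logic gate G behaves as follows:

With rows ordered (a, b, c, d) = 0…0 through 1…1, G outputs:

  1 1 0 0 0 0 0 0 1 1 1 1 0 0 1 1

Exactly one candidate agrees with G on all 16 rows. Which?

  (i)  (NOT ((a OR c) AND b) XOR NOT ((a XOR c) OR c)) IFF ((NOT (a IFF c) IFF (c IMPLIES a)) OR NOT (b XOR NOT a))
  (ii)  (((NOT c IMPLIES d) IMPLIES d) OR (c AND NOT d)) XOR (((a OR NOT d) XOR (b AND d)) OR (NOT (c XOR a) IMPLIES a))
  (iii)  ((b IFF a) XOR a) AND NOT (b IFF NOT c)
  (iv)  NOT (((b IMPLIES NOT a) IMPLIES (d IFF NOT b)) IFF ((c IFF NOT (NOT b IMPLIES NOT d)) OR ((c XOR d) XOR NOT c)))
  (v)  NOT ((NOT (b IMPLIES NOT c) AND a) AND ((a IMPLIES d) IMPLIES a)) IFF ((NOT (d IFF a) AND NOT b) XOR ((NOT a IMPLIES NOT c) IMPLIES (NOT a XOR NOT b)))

i

(ii): at (0,0,0,0) it gives 0, but G = 1 — eliminated.
(iii): at (1,0,1,0) it gives 0, but G = 1 — eliminated.
(iv): at (0,0,1,0) it gives 1, but G = 0 — eliminated.
(v): at (0,0,0,0) it gives 0, but G = 1 — eliminated.
That leaves (i). Evaluating it on every row reproduces the table of G exactly.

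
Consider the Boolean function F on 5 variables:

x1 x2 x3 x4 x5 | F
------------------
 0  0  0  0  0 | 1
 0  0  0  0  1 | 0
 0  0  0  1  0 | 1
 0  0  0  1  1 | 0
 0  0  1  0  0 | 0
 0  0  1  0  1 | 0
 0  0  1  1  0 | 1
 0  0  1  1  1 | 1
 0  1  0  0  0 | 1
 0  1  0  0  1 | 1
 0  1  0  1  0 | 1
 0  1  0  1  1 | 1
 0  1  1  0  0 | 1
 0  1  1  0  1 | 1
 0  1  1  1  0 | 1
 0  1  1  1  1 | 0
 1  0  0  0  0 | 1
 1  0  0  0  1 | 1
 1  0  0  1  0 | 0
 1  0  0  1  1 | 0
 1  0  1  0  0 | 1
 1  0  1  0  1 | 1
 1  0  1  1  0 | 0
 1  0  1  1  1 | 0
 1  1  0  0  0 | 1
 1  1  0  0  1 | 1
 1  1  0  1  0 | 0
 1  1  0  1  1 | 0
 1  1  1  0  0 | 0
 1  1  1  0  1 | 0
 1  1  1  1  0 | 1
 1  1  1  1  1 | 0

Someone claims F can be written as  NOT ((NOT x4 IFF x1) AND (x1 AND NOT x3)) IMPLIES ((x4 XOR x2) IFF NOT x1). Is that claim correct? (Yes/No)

Check the formula against F row by row:
  x1=0, x2=0, x3=0, x4=0, x5=0: formula gives 0, but F = 1 ✗
Since they disagree at (0,0,0,0,0), the expression is not a correct formula for F.

No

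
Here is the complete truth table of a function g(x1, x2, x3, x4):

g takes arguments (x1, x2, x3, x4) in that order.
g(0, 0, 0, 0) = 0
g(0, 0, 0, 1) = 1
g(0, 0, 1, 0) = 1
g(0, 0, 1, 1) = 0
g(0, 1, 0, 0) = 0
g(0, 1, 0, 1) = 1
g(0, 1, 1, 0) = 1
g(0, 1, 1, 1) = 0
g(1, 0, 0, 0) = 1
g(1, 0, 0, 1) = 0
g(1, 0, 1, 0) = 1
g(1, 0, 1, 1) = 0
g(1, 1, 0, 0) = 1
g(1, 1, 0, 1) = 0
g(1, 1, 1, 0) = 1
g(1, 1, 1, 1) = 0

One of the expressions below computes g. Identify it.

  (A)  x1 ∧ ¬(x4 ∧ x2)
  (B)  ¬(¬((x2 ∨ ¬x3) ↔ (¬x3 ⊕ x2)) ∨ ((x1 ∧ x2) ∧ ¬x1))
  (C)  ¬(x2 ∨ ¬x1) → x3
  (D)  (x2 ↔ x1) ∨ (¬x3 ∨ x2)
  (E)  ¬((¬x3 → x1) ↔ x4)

E

(A) disagrees with g on (0,0,0,1) (formula → 0, table → 1); rule it out.
(B) disagrees with g on (0,0,0,0) (formula → 1, table → 0); rule it out.
(C) disagrees with g on (0,0,0,0) (formula → 1, table → 0); rule it out.
(D) disagrees with g on (0,0,0,0) (formula → 1, table → 0); rule it out.
(E) is the remaining candidate, and it agrees with g on all 16 inputs.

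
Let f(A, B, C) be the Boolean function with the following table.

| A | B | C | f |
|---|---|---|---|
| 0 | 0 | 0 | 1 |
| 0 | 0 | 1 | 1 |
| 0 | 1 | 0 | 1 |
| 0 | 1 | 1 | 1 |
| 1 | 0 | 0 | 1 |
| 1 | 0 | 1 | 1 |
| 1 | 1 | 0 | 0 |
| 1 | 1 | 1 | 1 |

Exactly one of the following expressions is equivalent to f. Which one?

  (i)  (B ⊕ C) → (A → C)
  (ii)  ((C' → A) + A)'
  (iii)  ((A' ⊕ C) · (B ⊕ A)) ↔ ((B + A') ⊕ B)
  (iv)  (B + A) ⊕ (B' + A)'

(ii) fails at (0,0,1): the formula yields 0, f is 1.
(iii) fails at (0,0,0): the formula yields 0, f is 1.
(iv) fails at (0,0,0): the formula yields 0, f is 1.
Only (i) survives; checking it on all 8 rows confirms it matches f.

i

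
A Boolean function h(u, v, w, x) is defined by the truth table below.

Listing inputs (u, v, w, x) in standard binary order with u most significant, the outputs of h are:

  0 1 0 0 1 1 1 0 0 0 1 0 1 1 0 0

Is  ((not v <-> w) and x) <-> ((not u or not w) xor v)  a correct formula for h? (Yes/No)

No

Evaluate ((not v <-> w) and x) <-> ((not u or not w) xor v) on each row and compare to h:
  u=0, v=0, w=0, x=0: formula gives 0, h = 0 ✓
  u=0, v=0, w=0, x=1: formula gives 0, but h = 1 ✗
Row (0,0,0,1) is a counterexample, so the formula is not equivalent to h.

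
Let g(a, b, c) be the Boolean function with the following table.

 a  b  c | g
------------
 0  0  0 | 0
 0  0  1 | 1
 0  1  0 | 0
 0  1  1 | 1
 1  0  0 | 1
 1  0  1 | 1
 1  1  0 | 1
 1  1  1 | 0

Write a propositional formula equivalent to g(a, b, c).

g(a, b, c) = NOT ((((NOT a AND NOT b) AND NOT c) OR ((NOT a AND b) AND NOT c)) OR ((a AND b) AND c))

There are just 3 zero rows: (0,0,0), (0,1,0), (1,1,1). Their minterms are ¬a·¬b·¬c, ¬a·b·¬c, a·b·c; the OR of those covers precisely the 0-outputs, and negating it yields g.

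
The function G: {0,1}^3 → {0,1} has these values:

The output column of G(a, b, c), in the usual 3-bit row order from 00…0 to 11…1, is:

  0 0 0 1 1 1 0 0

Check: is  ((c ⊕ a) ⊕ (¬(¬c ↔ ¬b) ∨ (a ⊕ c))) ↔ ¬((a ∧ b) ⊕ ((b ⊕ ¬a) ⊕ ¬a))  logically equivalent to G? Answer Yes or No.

Evaluate ((c ⊕ a) ⊕ (¬(¬c ↔ ¬b) ∨ (a ⊕ c))) ↔ ¬((a ∧ b) ⊕ ((b ⊕ ¬a) ⊕ ¬a)) on each row and compare to G:
  a=0, b=0, c=0: formula gives 0, G = 0 ✓
  a=0, b=0, c=1: formula gives 0, G = 0 ✓
  a=0, b=1, c=0: formula gives 0, G = 0 ✓
  a=0, b=1, c=1: formula gives 1, G = 1 ✓
  a=1, b=0, c=0: formula gives 0, but G = 1 ✗
A single disagreement suffices: at (1,0,0) they differ, so the formula does not compute G.

No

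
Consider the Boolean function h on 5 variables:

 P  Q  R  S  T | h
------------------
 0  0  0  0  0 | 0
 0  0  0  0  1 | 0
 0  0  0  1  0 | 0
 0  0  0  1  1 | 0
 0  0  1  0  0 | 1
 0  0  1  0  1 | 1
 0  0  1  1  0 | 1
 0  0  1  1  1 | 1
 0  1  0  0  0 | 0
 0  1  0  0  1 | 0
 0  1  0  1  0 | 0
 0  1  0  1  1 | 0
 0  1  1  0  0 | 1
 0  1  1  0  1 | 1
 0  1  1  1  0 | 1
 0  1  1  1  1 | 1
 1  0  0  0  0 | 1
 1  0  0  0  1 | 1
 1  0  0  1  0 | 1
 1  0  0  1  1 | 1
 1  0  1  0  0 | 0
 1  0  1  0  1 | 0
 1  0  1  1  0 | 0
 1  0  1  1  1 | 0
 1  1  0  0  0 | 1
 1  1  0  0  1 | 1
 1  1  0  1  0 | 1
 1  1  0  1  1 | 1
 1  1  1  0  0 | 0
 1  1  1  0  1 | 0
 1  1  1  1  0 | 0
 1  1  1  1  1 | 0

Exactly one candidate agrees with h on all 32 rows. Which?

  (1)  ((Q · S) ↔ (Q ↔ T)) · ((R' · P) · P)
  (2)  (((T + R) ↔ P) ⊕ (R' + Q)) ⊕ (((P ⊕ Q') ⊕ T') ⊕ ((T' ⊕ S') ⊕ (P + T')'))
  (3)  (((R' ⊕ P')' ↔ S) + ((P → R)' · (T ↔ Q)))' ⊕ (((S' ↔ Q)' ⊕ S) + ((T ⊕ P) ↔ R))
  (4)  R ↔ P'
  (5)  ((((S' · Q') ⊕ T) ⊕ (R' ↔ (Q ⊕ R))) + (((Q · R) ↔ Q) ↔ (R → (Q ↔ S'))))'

4

(1) disagrees with h on (0,0,1,0,0) (formula → 0, table → 1); rule it out.
(2) disagrees with h on (0,0,0,1,0) (formula → 1, table → 0); rule it out.
(3) disagrees with h on (0,0,0,1,0) (formula → 1, table → 0); rule it out.
(5) disagrees with h on (0,0,1,0,0) (formula → 0, table → 1); rule it out.
That leaves (4). Evaluating it on every row reproduces the table of h exactly.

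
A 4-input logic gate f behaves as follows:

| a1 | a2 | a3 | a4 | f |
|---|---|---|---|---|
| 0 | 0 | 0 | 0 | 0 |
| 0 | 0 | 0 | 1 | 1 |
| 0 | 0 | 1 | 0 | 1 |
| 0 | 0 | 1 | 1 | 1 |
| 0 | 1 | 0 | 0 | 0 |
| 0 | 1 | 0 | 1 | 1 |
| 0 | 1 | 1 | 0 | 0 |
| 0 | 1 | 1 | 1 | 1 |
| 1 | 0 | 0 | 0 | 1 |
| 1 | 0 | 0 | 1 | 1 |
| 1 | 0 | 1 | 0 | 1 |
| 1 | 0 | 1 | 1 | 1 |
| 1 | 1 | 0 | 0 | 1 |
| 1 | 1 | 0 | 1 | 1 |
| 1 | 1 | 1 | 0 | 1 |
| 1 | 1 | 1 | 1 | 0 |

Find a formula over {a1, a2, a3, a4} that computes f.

There are just 4 zero rows: (0,0,0,0), (0,1,0,0), (0,1,1,0), (1,1,1,1). Their minterms are ¬a1·¬a2·¬a3·¬a4, ¬a1·a2·¬a3·¬a4, ¬a1·a2·a3·¬a4, a1·a2·a3·a4; the OR of those covers precisely the 0-outputs, and negating it yields f.

f(a1, a2, a3, a4) = ¬((((((¬a1 ∧ ¬a2) ∧ ¬a3) ∧ ¬a4) ∨ (((¬a1 ∧ a2) ∧ ¬a3) ∧ ¬a4)) ∨ (((¬a1 ∧ a2) ∧ a3) ∧ ¬a4)) ∨ (((a1 ∧ a2) ∧ a3) ∧ a4))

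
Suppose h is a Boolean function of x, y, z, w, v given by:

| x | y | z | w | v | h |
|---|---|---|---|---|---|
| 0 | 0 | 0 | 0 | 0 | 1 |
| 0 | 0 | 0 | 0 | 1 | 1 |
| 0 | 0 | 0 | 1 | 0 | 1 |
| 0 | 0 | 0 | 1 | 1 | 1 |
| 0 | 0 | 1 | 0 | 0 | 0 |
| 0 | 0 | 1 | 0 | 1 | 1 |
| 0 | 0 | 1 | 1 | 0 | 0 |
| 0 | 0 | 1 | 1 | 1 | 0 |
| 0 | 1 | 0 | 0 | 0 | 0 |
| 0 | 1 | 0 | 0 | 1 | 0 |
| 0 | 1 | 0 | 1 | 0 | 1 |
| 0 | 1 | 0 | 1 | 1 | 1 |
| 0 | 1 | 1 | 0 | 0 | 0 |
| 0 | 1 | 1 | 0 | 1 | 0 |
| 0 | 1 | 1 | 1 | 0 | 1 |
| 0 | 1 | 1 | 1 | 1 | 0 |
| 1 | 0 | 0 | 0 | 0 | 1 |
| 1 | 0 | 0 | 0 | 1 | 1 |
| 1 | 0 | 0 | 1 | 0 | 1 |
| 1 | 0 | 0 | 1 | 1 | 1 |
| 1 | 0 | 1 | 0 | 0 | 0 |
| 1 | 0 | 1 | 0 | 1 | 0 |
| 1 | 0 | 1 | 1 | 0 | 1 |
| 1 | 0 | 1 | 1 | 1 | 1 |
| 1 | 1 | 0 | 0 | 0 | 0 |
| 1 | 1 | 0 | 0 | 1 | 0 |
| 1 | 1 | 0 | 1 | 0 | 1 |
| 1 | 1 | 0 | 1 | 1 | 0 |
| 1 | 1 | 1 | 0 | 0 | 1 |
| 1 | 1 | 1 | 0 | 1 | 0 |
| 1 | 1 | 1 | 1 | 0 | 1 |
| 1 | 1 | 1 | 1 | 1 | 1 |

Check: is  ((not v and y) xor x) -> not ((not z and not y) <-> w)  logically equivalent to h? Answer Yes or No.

No

Check the formula against h row by row:
  x=0, y=0, z=0, w=0, v=0: formula gives 1, h = 1 ✓
  x=0, y=0, z=0, w=0, v=1: formula gives 1, h = 1 ✓
  x=0, y=0, z=0, w=1, v=0: formula gives 1, h = 1 ✓
  x=0, y=0, z=0, w=1, v=1: formula gives 1, h = 1 ✓
  x=0, y=0, z=1, w=0, v=0: formula gives 1, but h = 0 ✗
A single disagreement suffices: at (0,0,1,0,0) they differ, so the formula does not compute h.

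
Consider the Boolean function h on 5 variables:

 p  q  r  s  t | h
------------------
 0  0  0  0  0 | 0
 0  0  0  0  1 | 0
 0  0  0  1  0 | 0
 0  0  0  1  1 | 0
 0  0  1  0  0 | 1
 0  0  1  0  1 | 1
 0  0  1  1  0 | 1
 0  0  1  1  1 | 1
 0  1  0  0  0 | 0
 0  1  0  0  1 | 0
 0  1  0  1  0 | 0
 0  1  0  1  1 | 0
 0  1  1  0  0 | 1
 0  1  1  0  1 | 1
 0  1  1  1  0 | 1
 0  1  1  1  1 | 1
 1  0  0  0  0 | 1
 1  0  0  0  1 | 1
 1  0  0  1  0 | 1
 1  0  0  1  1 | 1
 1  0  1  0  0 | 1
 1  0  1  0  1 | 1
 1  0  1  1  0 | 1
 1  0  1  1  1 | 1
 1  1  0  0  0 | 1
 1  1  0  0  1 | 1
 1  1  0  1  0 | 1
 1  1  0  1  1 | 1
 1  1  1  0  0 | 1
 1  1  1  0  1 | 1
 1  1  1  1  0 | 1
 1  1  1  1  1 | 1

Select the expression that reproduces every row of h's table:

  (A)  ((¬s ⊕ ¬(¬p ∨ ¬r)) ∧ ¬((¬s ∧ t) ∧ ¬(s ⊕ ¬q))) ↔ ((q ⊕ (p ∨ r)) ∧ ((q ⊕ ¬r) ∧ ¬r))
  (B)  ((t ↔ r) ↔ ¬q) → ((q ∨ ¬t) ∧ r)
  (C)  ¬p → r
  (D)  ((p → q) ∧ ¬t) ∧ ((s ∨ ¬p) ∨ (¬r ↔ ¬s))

C

(A) fails at (0,0,0,1,0): the formula yields 1, h is 0.
(B) fails at (0,0,0,0,1): the formula yields 1, h is 0.
(D) fails at (0,0,0,0,0): the formula yields 1, h is 0.
(C) is the remaining candidate, and it agrees with h on all 32 inputs.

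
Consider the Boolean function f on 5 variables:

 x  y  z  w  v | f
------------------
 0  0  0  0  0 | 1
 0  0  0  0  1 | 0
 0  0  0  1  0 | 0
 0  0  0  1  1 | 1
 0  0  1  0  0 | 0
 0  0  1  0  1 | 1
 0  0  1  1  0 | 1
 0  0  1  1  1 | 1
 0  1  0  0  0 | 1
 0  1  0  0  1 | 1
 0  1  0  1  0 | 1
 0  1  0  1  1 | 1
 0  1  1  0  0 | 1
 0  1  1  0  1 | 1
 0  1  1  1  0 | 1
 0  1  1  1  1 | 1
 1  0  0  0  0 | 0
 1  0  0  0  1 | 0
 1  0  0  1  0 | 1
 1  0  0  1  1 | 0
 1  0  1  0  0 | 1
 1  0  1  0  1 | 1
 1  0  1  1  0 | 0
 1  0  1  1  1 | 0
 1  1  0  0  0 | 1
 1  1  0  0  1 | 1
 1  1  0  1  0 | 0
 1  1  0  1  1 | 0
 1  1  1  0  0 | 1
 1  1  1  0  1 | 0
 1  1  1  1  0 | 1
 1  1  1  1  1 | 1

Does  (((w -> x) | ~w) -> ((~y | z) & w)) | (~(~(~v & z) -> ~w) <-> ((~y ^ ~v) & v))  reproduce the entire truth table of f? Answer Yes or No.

No

Evaluate (((w -> x) | ~w) -> ((~y | z) & w)) | (~(~(~v & z) -> ~w) <-> ((~y ^ ~v) & v)) on each row and compare to f:
  x=0, y=0, z=0, w=0, v=0: formula gives 1, f = 1 ✓
  x=0, y=0, z=0, w=0, v=1: formula gives 0, f = 0 ✓
  x=0, y=0, z=0, w=1, v=0: formula gives 1, but f = 0 ✗
Since they disagree at (0,0,0,1,0), the expression is not a correct formula for f.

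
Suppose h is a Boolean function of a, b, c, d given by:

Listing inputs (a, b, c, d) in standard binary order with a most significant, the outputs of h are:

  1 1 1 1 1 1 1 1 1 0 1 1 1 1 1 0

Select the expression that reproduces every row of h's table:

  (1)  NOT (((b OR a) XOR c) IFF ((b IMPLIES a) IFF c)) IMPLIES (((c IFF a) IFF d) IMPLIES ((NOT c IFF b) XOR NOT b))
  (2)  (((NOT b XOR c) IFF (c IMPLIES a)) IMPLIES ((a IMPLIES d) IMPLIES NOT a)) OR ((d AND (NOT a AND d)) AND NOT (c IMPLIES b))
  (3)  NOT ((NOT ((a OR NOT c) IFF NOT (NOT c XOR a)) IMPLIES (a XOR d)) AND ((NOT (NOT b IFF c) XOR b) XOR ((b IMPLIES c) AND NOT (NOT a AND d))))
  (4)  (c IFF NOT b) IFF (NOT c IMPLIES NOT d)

2

(1) fails at (1,0,0,1): the formula yields 1, h is 0.
(3) fails at (0,0,0,1): the formula yields 0, h is 1.
(4) fails at (0,0,0,0): the formula yields 0, h is 1.
Only (2) survives; checking it on all 16 rows confirms it matches h.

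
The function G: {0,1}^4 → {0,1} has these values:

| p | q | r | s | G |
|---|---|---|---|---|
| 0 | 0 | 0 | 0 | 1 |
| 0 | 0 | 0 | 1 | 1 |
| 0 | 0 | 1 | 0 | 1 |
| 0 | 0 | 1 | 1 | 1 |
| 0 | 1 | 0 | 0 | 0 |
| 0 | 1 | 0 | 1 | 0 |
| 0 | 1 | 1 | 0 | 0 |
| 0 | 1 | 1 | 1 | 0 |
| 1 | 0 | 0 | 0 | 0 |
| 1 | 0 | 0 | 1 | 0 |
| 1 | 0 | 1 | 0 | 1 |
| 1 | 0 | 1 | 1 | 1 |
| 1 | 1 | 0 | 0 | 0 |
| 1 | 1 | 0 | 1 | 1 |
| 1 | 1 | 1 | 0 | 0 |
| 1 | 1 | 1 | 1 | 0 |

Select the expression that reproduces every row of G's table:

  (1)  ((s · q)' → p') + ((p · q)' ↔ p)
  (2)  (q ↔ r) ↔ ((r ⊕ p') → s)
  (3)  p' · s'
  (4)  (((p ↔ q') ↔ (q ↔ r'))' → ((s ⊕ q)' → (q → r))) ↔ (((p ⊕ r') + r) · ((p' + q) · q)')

4

(1): at (0,1,0,0) it gives 1, but G = 0 — eliminated.
(2): at (0,0,0,0) it gives 0, but G = 1 — eliminated.
(3): at (0,0,0,1) it gives 0, but G = 1 — eliminated.
(4) is the remaining candidate, and it agrees with G on all 16 inputs.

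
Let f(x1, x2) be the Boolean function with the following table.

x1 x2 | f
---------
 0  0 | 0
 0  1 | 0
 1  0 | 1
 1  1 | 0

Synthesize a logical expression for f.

f(x1, x2) = x1 ∧ ¬x2

1 only at (1,0): x1 AND NOT x2.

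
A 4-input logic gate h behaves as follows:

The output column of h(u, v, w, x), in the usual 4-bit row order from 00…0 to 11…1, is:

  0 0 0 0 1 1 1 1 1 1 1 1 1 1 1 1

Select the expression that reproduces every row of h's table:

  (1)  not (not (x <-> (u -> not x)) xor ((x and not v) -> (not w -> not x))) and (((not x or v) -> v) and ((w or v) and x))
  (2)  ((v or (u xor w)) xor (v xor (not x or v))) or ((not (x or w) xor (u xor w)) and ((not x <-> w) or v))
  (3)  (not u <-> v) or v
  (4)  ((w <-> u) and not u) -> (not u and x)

(1) disagrees with h on (0,1,0,0) (formula → 0, table → 1); rule it out.
(2) disagrees with h on (0,0,0,0) (formula → 1, table → 0); rule it out.
(4) disagrees with h on (0,0,0,1) (formula → 1, table → 0); rule it out.
That leaves (3). Evaluating it on every row reproduces the table of h exactly.

3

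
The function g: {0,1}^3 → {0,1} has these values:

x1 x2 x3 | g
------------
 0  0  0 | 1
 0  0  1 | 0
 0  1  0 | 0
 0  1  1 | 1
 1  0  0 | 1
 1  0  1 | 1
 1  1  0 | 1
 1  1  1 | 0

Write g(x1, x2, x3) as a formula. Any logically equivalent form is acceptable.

g(x1, x2, x3) = ~((((~x1 & ~x2) & x3) | ((~x1 & x2) & ~x3)) | ((x1 & x2) & x3))

g is 0 on only 3 rows — (0,0,1), (0,1,0), (1,1,1). Writing each as a minterm (¬x1·¬x2·x3, ¬x1·x2·¬x3, x1·x2·x3) and OR-ing them characterizes exactly where g=0, so g is the negation of that disjunction.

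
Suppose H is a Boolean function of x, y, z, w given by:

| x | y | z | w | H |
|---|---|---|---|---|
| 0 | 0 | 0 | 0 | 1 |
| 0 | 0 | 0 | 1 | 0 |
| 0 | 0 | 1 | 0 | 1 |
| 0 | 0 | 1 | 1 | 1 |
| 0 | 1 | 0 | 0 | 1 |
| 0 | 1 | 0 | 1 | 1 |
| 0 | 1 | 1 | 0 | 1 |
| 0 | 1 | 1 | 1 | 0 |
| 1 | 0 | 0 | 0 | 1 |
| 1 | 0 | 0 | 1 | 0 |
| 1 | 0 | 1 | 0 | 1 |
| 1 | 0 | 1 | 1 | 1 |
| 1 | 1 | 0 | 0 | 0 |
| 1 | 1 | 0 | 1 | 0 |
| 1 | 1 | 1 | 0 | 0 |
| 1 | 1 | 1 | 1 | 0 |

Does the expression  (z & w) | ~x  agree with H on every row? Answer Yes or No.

Check the formula against H row by row:
  x=0, y=0, z=0, w=0: formula gives 1, H = 1 ✓
  x=0, y=0, z=0, w=1: formula gives 1, but H = 0 ✗
A single disagreement suffices: at (0,0,0,1) they differ, so the formula does not compute H.

No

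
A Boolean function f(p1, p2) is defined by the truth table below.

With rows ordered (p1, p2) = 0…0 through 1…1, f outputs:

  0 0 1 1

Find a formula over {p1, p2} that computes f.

The output simply equals p1.

f(p1, p2) = p1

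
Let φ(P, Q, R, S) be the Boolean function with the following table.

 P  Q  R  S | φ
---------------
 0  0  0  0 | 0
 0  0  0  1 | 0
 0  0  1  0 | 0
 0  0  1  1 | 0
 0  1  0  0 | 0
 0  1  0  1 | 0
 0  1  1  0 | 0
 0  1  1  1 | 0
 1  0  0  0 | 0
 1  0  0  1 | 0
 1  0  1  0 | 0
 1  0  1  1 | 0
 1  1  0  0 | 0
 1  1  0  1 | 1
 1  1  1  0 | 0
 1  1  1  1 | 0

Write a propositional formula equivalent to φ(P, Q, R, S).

φ is 1 on exactly one input, (1,1,0,1), whose minterm is P·Q·¬R·S. So φ is just that conjunction.

φ(P, Q, R, S) = ((P & Q) & ~R) & S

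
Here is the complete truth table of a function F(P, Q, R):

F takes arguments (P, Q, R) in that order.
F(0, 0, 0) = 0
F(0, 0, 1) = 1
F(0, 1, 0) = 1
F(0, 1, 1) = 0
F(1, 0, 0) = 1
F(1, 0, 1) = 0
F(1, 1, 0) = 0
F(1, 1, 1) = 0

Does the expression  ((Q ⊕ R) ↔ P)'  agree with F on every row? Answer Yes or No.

No

Test each input against both F and the formula:
  P=0, Q=0, R=0: formula gives 0, F = 0 ✓
  P=0, Q=0, R=1: formula gives 1, F = 1 ✓
  P=0, Q=1, R=0: formula gives 1, F = 1 ✓
  P=0, Q=1, R=1: formula gives 0, F = 0 ✓
  P=1, Q=0, R=0: formula gives 1, F = 1 ✓
  …
  P=1, Q=1, R=1: formula gives 1, but F = 0 ✗
Since they disagree at (1,1,1), the expression is not a correct formula for F.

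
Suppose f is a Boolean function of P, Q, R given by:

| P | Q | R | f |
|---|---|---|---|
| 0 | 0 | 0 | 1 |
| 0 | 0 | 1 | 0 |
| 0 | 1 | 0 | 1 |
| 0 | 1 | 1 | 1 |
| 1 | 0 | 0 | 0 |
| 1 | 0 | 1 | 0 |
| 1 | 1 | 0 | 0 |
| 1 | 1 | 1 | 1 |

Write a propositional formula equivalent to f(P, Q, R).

f(P, Q, R) = ((((~P & ~Q) & ~R) | ((~P & Q) & ~R)) | ((~P & Q) & R)) | ((P & Q) & R)

f=1 on 4 inputs: (0,0,0), (0,1,0), (0,1,1), (1,1,1). Reading each as a conjunction of literals (¬P·¬Q·¬R, ¬P·Q·¬R, ¬P·Q·R, P·Q·R) and taking the OR gives the canonical DNF.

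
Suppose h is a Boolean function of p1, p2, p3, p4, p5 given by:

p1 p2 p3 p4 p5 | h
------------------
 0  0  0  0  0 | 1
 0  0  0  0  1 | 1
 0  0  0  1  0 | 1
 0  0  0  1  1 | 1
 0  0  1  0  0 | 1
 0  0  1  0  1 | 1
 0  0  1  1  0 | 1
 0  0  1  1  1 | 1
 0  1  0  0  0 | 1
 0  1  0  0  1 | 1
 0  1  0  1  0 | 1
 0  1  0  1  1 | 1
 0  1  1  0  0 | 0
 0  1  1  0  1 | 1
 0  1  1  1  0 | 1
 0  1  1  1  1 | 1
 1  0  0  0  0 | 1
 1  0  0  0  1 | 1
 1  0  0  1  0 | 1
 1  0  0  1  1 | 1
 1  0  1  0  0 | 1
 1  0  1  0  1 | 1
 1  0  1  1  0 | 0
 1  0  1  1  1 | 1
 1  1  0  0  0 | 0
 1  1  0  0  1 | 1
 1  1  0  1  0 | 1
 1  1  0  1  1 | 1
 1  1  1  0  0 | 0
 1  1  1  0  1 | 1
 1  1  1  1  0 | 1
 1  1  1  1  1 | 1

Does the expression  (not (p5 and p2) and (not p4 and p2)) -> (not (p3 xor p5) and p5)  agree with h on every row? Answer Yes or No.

Evaluate (not (p5 and p2) and (not p4 and p2)) -> (not (p3 xor p5) and p5) on each row and compare to h:
  p1=0, p2=0, p3=0, p4=0, p5=0: formula gives 1, h = 1 ✓
  p1=0, p2=0, p3=0, p4=0, p5=1: formula gives 1, h = 1 ✓
  p1=0, p2=0, p3=0, p4=1, p5=0: formula gives 1, h = 1 ✓
  p1=0, p2=0, p3=0, p4=1, p5=1: formula gives 1, h = 1 ✓
  …
  p1=0, p2=1, p3=0, p4=0, p5=0: formula gives 0, but h = 1 ✗
A single disagreement suffices: at (0,1,0,0,0) they differ, so the formula does not compute h.

No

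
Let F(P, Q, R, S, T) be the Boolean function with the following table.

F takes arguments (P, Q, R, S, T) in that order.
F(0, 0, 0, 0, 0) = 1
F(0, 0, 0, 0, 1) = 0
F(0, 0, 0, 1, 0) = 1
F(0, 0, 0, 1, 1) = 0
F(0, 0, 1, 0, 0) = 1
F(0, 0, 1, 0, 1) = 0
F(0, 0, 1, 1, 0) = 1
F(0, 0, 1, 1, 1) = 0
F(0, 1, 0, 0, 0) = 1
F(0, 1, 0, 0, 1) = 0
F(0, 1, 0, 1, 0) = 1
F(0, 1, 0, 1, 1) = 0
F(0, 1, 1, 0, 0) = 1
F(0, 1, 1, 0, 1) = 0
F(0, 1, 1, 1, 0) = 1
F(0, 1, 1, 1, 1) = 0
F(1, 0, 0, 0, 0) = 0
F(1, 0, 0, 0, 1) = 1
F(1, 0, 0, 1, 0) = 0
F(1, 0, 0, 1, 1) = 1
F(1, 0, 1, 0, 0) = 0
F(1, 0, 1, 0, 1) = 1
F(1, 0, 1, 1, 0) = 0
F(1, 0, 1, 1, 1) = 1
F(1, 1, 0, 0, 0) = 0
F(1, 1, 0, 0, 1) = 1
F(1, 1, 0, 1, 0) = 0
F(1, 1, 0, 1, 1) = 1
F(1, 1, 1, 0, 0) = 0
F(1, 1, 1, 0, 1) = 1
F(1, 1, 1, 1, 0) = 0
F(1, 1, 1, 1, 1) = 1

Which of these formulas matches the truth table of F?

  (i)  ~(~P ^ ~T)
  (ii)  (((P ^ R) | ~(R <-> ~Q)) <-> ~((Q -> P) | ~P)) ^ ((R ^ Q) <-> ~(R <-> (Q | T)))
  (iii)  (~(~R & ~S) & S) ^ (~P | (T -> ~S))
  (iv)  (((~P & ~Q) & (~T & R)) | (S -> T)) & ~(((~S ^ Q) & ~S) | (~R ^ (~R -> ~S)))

i

(ii): at (0,1,0,0,0) it gives 0, but F = 1 — eliminated.
(iii): at (0,0,0,0,1) it gives 1, but F = 0 — eliminated.
(iv): at (0,0,0,0,0) it gives 0, but F = 1 — eliminated.
That leaves (i). Evaluating it on every row reproduces the table of F exactly.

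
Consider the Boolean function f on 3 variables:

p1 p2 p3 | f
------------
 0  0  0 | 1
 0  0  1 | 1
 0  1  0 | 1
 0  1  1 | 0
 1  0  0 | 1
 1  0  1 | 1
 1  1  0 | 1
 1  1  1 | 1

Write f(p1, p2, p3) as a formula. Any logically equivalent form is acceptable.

f is 0 on exactly one input, (0,1,1), whose minterm is ¬p1·p2·p3. So f is the negation of that single conjunction.

f(p1, p2, p3) = ((p1' · p2) · p3)'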